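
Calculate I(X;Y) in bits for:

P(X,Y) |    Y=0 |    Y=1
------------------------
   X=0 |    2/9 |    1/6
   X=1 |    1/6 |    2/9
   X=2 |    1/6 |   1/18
0.0445 bits

Mutual information: I(X;Y) = H(X) + H(Y) - H(X,Y)

Marginals:
P(X) = (7/18, 7/18, 2/9), H(X) = 1.5420 bits
P(Y) = (5/9, 4/9), H(Y) = 0.9911 bits

Joint entropy: H(X,Y) = 2.4886 bits

I(X;Y) = 1.5420 + 0.9911 - 2.4886 = 0.0445 bits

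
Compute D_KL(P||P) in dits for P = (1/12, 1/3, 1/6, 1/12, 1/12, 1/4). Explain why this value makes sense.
0.0000 dits

KL divergence satisfies the Gibbs inequality: D_KL(P||Q) ≥ 0 for all distributions P, Q.

D_KL(P||Q) = Σ p(x) log(p(x)/q(x))
Each term is p(x) × log_10(p(x)/p(x)) = p(x) × log_10(1) = 0, so the sum is 0.
D_KL(P||Q) = 0.0000 dits

When P = Q, the KL divergence is exactly 0, as there is no 'divergence' between identical distributions.

This non-negativity is a fundamental property: relative entropy cannot be negative because it measures how different Q is from P.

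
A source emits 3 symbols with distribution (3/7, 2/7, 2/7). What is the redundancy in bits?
0.0283 bits

Redundancy measures how far a source is from maximum entropy:
R = H_max - H(X)

Maximum entropy for 3 symbols: H_max = log_2(3) = 1.5850 bits
Actual entropy: H(X) = 1.5567 bits
Redundancy: R = 1.5850 - 1.5567 = 0.0283 bits

This redundancy represents potential for compression: the source could be compressed by 0.0283 bits per symbol.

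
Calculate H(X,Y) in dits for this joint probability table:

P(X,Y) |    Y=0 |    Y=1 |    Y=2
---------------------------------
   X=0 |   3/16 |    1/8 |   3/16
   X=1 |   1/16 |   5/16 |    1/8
0.7315 dits

Joint entropy is H(X,Y) = -Σ_{x,y} p(x,y) log p(x,y).

Summing over all non-zero entries:
H(X,Y) = -[3/16·log_10(3/16) + 1/8·log_10(1/8) + 3/16·log_10(3/16) + 1/16·log_10(1/16) + 5/16·log_10(5/16) + 1/8·log_10(1/8)]
H(X,Y) = 0.7315 dits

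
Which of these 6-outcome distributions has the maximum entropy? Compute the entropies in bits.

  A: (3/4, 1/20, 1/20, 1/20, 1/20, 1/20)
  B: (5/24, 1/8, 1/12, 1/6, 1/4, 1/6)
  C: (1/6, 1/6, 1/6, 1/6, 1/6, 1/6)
C

For a discrete distribution over n outcomes, entropy is maximized by the uniform distribution.

Computing entropies:
H(A) = 1.3918 bits
H(B) = 2.5069 bits
H(C) = 2.5850 bits

The uniform distribution (where all probabilities equal 1/6) achieves the maximum entropy of log_2(6) = 2.5850 bits.

Distribution C has the highest entropy.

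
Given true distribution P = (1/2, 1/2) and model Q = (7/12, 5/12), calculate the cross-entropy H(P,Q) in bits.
1.0203 bits

Cross-entropy: H(P,Q) = -Σ p(x) log q(x)

Alternatively: H(P,Q) = H(P) + D_KL(P||Q)
H(P) = 1.0000 bits
D_KL(P||Q) = 0.0203 bits

H(P,Q) = 1.0000 + 0.0203 = 1.0203 bits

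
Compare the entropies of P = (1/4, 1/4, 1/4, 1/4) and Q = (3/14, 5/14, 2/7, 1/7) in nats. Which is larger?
P

Computing entropies in nats:
H(P) = 1.3863
H(Q) = 1.3337

Distribution P has higher entropy.

Intuition: The distribution closer to uniform (more spread out) has higher entropy.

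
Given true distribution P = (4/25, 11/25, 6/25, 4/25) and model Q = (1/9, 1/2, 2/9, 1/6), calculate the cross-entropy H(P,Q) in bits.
1.8816 bits

Cross-entropy: H(P,Q) = -Σ p(x) log q(x)

Alternatively: H(P,Q) = H(P) + D_KL(P||Q)
H(P) = 1.8613 bits
D_KL(P||Q) = 0.0202 bits

H(P,Q) = 1.8613 + 0.0202 = 1.8816 bits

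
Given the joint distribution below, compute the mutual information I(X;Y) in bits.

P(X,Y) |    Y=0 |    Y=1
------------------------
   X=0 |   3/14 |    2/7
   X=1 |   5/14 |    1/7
0.0611 bits

Mutual information: I(X;Y) = H(X) + H(Y) - H(X,Y)

Marginals:
P(X) = (1/2, 1/2), H(X) = 1.0000 bits
P(Y) = (4/7, 3/7), H(Y) = 0.9852 bits

Joint entropy: H(X,Y) = 1.9242 bits

I(X;Y) = 1.0000 + 0.9852 - 1.9242 = 0.0611 bits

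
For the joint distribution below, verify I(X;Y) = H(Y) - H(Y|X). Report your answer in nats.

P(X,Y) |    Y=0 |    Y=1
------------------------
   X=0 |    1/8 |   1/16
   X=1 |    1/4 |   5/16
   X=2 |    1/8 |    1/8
I(X;Y) = 0.0141 nats

Mutual information has multiple equivalent forms:
- I(X;Y) = H(X) - H(X|Y)
- I(X;Y) = H(Y) - H(Y|X)
- I(X;Y) = H(X) + H(Y) - H(X,Y)

Computing all quantities:
H(X) = 0.9841, H(Y) = 0.6931, H(X,Y) = 1.6631
H(X|Y) = 0.9700, H(Y|X) = 0.6790

Verification:
H(X) - H(X|Y) = 0.9841 - 0.9700 = 0.0141
H(Y) - H(Y|X) = 0.6931 - 0.6790 = 0.0141
H(X) + H(Y) - H(X,Y) = 0.9841 + 0.6931 - 1.6631 = 0.0141

All forms give I(X;Y) = 0.0141 nats. ✓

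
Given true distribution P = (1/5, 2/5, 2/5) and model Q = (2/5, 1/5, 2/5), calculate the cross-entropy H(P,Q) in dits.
0.5184 dits

Cross-entropy: H(P,Q) = -Σ p(x) log q(x)

Alternatively: H(P,Q) = H(P) + D_KL(P||Q)
H(P) = 0.4581 dits
D_KL(P||Q) = 0.0602 dits

H(P,Q) = 0.4581 + 0.0602 = 0.5184 dits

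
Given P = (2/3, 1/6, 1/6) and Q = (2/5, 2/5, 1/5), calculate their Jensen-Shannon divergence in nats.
0.0424 nats

Jensen-Shannon divergence is:
JSD(P||Q) = 0.5 × D_KL(P||M) + 0.5 × D_KL(Q||M)
where M = 0.5 × (P + Q) is the mixture distribution.

M = 0.5 × (2/3, 1/6, 1/6) + 0.5 × (2/5, 2/5, 1/5) = (8/15, 0.283333, 0.183333)

D_KL(P||M) = 0.0444 nats
D_KL(Q||M) = 0.0403 nats

JSD(P||Q) = 0.5 × 0.0444 + 0.5 × 0.0403 = 0.0424 nats

Unlike KL divergence, JSD is symmetric and bounded: 0 ≤ JSD ≤ log(2).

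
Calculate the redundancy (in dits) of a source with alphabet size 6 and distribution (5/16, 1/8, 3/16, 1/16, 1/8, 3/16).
0.0466 dits

Redundancy measures how far a source is from maximum entropy:
R = H_max - H(X)

Maximum entropy for 6 symbols: H_max = log_10(6) = 0.7782 dits
Actual entropy: H(X) = 0.7315 dits
Redundancy: R = 0.7782 - 0.7315 = 0.0466 dits

This redundancy represents potential for compression: the source could be compressed by 0.0466 dits per symbol.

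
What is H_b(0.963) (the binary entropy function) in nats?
0.1583 nats

The binary entropy function is:
H(p) = -p log(p) - (1-p) log(1-p)

H(0.963) = -0.963 × log_e(0.963) - 0.037 × log_e(0.037)
H(0.963) = 0.1583 nats

Note: Binary entropy is maximized at p=0.5 (H=1 bit) and minimized at p=0 or p=1 (H=0).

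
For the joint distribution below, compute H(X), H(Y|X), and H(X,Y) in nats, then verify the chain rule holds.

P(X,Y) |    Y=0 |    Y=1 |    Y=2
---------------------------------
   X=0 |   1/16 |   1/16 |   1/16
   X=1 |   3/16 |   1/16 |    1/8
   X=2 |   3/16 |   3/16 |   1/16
H(X,Y) = 2.0680, H(X) = 1.0434, H(Y|X) = 1.0246 (all in nats)

Chain rule: H(X,Y) = H(X) + H(Y|X)

Left side — joint entropy directly:
H(X,Y) = -Σ p(x,y) log p(x,y) = 2.0680 nats

Right side — compute H(Y|X) from the conditional distributions:
P(X) = (3/16, 3/8, 7/16), so H(X) = 1.0434 nats
H(Y|X) = Σ_x P(X=x) · H(Y|X=x):
  P(Y|X=0) = (1/3, 1/3, 1/3), H(Y|X=0) = 1.0986, weight P(X=0) = 3/16
  P(Y|X=1) = (1/2, 1/6, 1/3), H(Y|X=1) = 1.0114, weight P(X=1) = 3/8
  P(Y|X=2) = (3/7, 3/7, 1/7), H(Y|X=2) = 1.0042, weight P(X=2) = 7/16
H(Y|X) = 1.0246 nats

H(X) + H(Y|X) = 1.0434 + 1.0246 = 2.0680 nats

Both sides equal 2.0680 nats. ✓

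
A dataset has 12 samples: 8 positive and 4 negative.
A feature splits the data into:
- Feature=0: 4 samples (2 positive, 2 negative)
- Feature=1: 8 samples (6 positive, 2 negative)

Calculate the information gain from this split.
0.0441 bits

Information Gain = H(Y) - H(Y|Feature)

Before split:
P(positive) = 8/12 = 0.6667
H(Y) = 0.9183 bits

After split:
Feature=0: H = 1.0000 bits (weight = 4/12)
Feature=1: H = 0.8113 bits (weight = 8/12)
H(Y|Feature) = (4/12)×1.0000 + (8/12)×0.8113 = 0.8742 bits

Information Gain = 0.9183 - 0.8742 = 0.0441 bits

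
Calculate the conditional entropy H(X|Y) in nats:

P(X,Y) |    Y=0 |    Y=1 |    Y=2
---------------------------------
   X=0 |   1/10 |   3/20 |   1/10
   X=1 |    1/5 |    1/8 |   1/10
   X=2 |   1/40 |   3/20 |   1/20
1.0082 nats

Using the chain rule: H(X|Y) = H(X,Y) - H(Y)

First, compute H(X,Y) = 2.0837 nats

Marginal P(Y) = (13/40, 17/40, 1/4)
H(Y) = 1.0755 nats

H(X|Y) = H(X,Y) - H(Y) = 2.0837 - 1.0755 = 1.0082 nats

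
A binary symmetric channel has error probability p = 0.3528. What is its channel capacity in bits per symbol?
0.0635 bits

For a binary symmetric channel (BSC) with error probability p:
Capacity C = 1 - H(p) bits per symbol

where H(p) = -p log₂(p) - (1-p) log₂(1-p) is the binary entropy function.

H(0.3528) = 0.9365 bits
C = 1 - 0.9365 = 0.0635 bits per symbol

This means we can reliably transmit up to 0.0635 bits of information per channel use.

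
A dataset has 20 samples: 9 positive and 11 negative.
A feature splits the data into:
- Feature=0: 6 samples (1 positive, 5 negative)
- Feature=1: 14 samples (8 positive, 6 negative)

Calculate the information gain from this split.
0.1081 bits

Information Gain = H(Y) - H(Y|Feature)

Before split:
P(positive) = 9/20 = 0.4500
H(Y) = 0.9928 bits

After split:
Feature=0: H = 0.6500 bits (weight = 6/20)
Feature=1: H = 0.9852 bits (weight = 14/20)
H(Y|Feature) = (6/20)×0.6500 + (14/20)×0.9852 = 0.8847 bits

Information Gain = 0.9928 - 0.8847 = 0.1081 bits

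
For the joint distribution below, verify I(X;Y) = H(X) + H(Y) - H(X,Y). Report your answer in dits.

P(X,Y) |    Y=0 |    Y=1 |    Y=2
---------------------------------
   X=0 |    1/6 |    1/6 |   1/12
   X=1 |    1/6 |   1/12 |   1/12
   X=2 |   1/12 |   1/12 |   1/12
I(X;Y) = 0.0073 dits

Mutual information has multiple equivalent forms:
- I(X;Y) = H(X) - H(X|Y)
- I(X;Y) = H(Y) - H(Y|X)
- I(X;Y) = H(X) + H(Y) - H(X,Y)

Computing all quantities:
H(X) = 0.4680, H(Y) = 0.4680, H(X,Y) = 0.9287
H(X|Y) = 0.4607, H(Y|X) = 0.4607

Verification:
H(X) - H(X|Y) = 0.4680 - 0.4607 = 0.0073
H(Y) - H(Y|X) = 0.4680 - 0.4607 = 0.0073
H(X) + H(Y) - H(X,Y) = 0.4680 + 0.4680 - 0.9287 = 0.0073

All forms give I(X;Y) = 0.0073 dits. ✓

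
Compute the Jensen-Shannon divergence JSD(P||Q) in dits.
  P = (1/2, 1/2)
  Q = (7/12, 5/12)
0.0015 dits

Jensen-Shannon divergence is:
JSD(P||Q) = 0.5 × D_KL(P||M) + 0.5 × D_KL(Q||M)
where M = 0.5 × (P + Q) is the mixture distribution.

M = 0.5 × (1/2, 1/2) + 0.5 × (7/12, 5/12) = (13/24, 11/24)

D_KL(P||M) = 0.0015 dits
D_KL(Q||M) = 0.0015 dits

JSD(P||Q) = 0.5 × 0.0015 + 0.5 × 0.0015 = 0.0015 dits

Unlike KL divergence, JSD is symmetric and bounded: 0 ≤ JSD ≤ log(2).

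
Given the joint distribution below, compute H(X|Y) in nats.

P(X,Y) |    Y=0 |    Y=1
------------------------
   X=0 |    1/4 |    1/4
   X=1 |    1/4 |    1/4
0.6931 nats

Using the chain rule: H(X|Y) = H(X,Y) - H(Y)

First, compute H(X,Y) = 1.3863 nats

Marginal P(Y) = (1/2, 1/2)
H(Y) = 0.6931 nats

H(X|Y) = H(X,Y) - H(Y) = 1.3863 - 0.6931 = 0.6931 nats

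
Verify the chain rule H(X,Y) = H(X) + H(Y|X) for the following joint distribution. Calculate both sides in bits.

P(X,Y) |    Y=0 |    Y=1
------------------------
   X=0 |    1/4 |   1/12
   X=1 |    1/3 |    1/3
H(X,Y) = 1.8554, H(X) = 0.9183, H(Y|X) = 0.9371 (all in bits)

Chain rule: H(X,Y) = H(X) + H(Y|X)

Left side — joint entropy directly:
H(X,Y) = -Σ p(x,y) log p(x,y) = 1.8554 bits

Right side — compute H(Y|X) from the conditional distributions:
P(X) = (1/3, 2/3), so H(X) = 0.9183 bits
H(Y|X) = Σ_x P(X=x) · H(Y|X=x):
  P(Y|X=0) = (3/4, 1/4), H(Y|X=0) = 0.8113, weight P(X=0) = 1/3
  P(Y|X=1) = (1/2, 1/2), H(Y|X=1) = 1.0000, weight P(X=1) = 2/3
H(Y|X) = 0.9371 bits

H(X) + H(Y|X) = 0.9183 + 0.9371 = 1.8554 bits

Both sides equal 1.8554 bits. ✓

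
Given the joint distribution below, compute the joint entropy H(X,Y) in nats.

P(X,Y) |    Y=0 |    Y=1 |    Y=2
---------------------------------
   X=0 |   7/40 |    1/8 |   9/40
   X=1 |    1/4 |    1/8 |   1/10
1.7373 nats

Joint entropy is H(X,Y) = -Σ_{x,y} p(x,y) log p(x,y).

Summing over all non-zero entries:
H(X,Y) = -[7/40·log_e(7/40) + 1/8·log_e(1/8) + 9/40·log_e(9/40) + 1/4·log_e(1/4) + 1/8·log_e(1/8) + 1/10·log_e(1/10)]
H(X,Y) = 1.7373 nats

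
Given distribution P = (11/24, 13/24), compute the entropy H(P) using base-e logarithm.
0.6897 nats

Shannon entropy is H(X) = -Σ p(x) log p(x).

For P = (11/24, 13/24):
H = -11/24 × log_e(11/24) -13/24 × log_e(13/24)
H = 0.6897 nats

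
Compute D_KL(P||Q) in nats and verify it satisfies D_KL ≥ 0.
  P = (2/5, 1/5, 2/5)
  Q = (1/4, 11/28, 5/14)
0.0983 nats

KL divergence satisfies the Gibbs inequality: D_KL(P||Q) ≥ 0 for all distributions P, Q.

D_KL(P||Q) = Σ p(x) log(p(x)/q(x))
Term by term:
  x=0: 2/5 × log_e[(2/5)/(1/4)] = 0.1880
  x=1: 1/5 × log_e[(1/5)/(11/28)] = -0.1350
  x=2: 2/5 × log_e[(2/5)/(5/14)] = 0.0453
D_KL(P||Q) = 0.0983 nats

D_KL(P||Q) = 0.0983 ≥ 0 ✓

This non-negativity is a fundamental property: relative entropy cannot be negative because it measures how different Q is from P.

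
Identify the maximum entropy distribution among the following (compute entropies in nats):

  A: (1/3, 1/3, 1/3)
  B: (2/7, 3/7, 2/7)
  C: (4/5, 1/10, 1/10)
A

For a discrete distribution over n outcomes, entropy is maximized by the uniform distribution.

Computing entropies:
H(A) = 1.0986 nats
H(B) = 1.0790 nats
H(C) = 0.6390 nats

The uniform distribution (where all probabilities equal 1/3) achieves the maximum entropy of log_e(3) = 1.0986 nats.

Distribution A has the highest entropy.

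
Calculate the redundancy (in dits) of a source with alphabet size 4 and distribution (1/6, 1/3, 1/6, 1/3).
0.0246 dits

Redundancy measures how far a source is from maximum entropy:
R = H_max - H(X)

Maximum entropy for 4 symbols: H_max = log_10(4) = 0.6021 dits
Actual entropy: H(X) = 0.5775 dits
Redundancy: R = 0.6021 - 0.5775 = 0.0246 dits

This redundancy represents potential for compression: the source could be compressed by 0.0246 dits per symbol.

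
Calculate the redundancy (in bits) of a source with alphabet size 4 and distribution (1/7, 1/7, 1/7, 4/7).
0.3355 bits

Redundancy measures how far a source is from maximum entropy:
R = H_max - H(X)

Maximum entropy for 4 symbols: H_max = log_2(4) = 2.0000 bits
Actual entropy: H(X) = 1.6645 bits
Redundancy: R = 2.0000 - 1.6645 = 0.3355 bits

This redundancy represents potential for compression: the source could be compressed by 0.3355 bits per symbol.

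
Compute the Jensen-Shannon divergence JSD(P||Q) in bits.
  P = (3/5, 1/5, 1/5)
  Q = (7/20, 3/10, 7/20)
0.0462 bits

Jensen-Shannon divergence is:
JSD(P||Q) = 0.5 × D_KL(P||M) + 0.5 × D_KL(Q||M)
where M = 0.5 × (P + Q) is the mixture distribution.

M = 0.5 × (3/5, 1/5, 1/5) + 0.5 × (7/20, 3/10, 7/20) = (19/40, 1/4, 11/40)

D_KL(P||M) = 0.0459 bits
D_KL(Q||M) = 0.0465 bits

JSD(P||Q) = 0.5 × 0.0459 + 0.5 × 0.0465 = 0.0462 bits

Unlike KL divergence, JSD is symmetric and bounded: 0 ≤ JSD ≤ log(2).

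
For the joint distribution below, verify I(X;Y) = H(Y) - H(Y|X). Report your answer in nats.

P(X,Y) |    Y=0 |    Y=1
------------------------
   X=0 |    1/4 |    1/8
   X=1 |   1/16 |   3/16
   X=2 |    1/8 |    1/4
I(X;Y) = 0.0673 nats

Mutual information has multiple equivalent forms:
- I(X;Y) = H(X) - H(X|Y)
- I(X;Y) = H(Y) - H(Y|X)
- I(X;Y) = H(X) + H(Y) - H(X,Y)

Computing all quantities:
H(X) = 1.0822, H(Y) = 0.6853, H(X,Y) = 1.7002
H(X|Y) = 1.0149, H(Y|X) = 0.6180

Verification:
H(X) - H(X|Y) = 1.0822 - 1.0149 = 0.0673
H(Y) - H(Y|X) = 0.6853 - 0.6180 = 0.0673
H(X) + H(Y) - H(X,Y) = 1.0822 + 0.6853 - 1.7002 = 0.0673

All forms give I(X;Y) = 0.0673 nats. ✓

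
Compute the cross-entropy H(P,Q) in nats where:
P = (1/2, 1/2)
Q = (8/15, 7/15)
0.6954 nats

Cross-entropy: H(P,Q) = -Σ p(x) log q(x)

Alternatively: H(P,Q) = H(P) + D_KL(P||Q)
H(P) = 0.6931 nats
D_KL(P||Q) = 0.0022 nats

H(P,Q) = 0.6931 + 0.0022 = 0.6954 nats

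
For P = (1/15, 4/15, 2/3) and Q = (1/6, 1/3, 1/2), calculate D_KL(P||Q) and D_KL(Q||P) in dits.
D_KL(P||Q) = 0.0309, D_KL(Q||P) = 0.0362

KL divergence is not symmetric: D_KL(P||Q) ≠ D_KL(Q||P) in general.

D_KL(P||Q) = 0.0309 dits
D_KL(Q||P) = 0.0362 dits

No, they are not equal!

This asymmetry is why KL divergence is not a true distance metric.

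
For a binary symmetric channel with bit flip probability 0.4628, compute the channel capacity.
0.0040 bits

For a binary symmetric channel (BSC) with error probability p:
Capacity C = 1 - H(p) bits per symbol

where H(p) = -p log₂(p) - (1-p) log₂(1-p) is the binary entropy function.

H(0.4628) = 0.9960 bits
C = 1 - 0.9960 = 0.0040 bits per symbol

This means we can reliably transmit up to 0.0040 bits of information per channel use.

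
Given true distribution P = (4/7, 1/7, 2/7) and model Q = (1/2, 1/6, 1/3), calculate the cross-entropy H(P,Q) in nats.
0.9659 nats

Cross-entropy: H(P,Q) = -Σ p(x) log q(x)

Alternatively: H(P,Q) = H(P) + D_KL(P||Q)
H(P) = 0.9557 nats
D_KL(P||Q) = 0.0102 nats

H(P,Q) = 0.9557 + 0.0102 = 0.9659 nats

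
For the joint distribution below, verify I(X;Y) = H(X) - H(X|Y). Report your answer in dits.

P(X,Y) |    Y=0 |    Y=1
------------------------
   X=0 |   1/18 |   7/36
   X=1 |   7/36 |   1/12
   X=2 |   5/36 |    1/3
I(X;Y) = 0.0348 dits

Mutual information has multiple equivalent forms:
- I(X;Y) = H(X) - H(X|Y)
- I(X;Y) = H(Y) - H(Y|X)
- I(X;Y) = H(X) + H(Y) - H(X,Y)

Computing all quantities:
H(X) = 0.4589, H(Y) = 0.2902, H(X,Y) = 0.7144
H(X|Y) = 0.4241, H(Y|X) = 0.2554

Verification:
H(X) - H(X|Y) = 0.4589 - 0.4241 = 0.0348
H(Y) - H(Y|X) = 0.2902 - 0.2554 = 0.0348
H(X) + H(Y) - H(X,Y) = 0.4589 + 0.2902 - 0.7144 = 0.0348

All forms give I(X;Y) = 0.0348 dits. ✓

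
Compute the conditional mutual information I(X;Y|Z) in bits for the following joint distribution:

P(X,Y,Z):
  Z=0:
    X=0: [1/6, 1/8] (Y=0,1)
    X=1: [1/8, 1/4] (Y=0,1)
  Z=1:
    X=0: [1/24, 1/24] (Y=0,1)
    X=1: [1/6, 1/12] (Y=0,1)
0.0327 bits

Conditional mutual information: I(X;Y|Z) = H(X|Z) + H(Y|Z) - H(X,Y|Z)

H(Z) = 0.9183
H(X,Z) = 1.8479 → H(X|Z) = 0.9296
H(Y,Z) = 1.8956 → H(Y|Z) = 0.9773
H(X,Y,Z) = 2.7925 → H(X,Y|Z) = 1.8742

I(X;Y|Z) = 0.9296 + 0.9773 - 1.8742 = 0.0327 bits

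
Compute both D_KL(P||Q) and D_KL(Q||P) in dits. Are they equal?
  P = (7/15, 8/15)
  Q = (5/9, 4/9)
D_KL(P||Q) = 0.0069, D_KL(Q||P) = 0.0069

KL divergence is not symmetric: D_KL(P||Q) ≠ D_KL(Q||P) in general.

D_KL(P||Q) = 0.0069 dits
D_KL(Q||P) = 0.0069 dits

In this case they happen to be equal (to 4 decimal places).

This asymmetry is why KL divergence is not a true distance metric.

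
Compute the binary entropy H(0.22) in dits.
0.2288 dits

The binary entropy function is:
H(p) = -p log(p) - (1-p) log(1-p)

H(0.22) = -0.22 × log_10(0.22) - 0.78 × log_10(0.78)
H(0.22) = 0.2288 dits

Note: Binary entropy is maximized at p=0.5 (H=1 bit) and minimized at p=0 or p=1 (H=0).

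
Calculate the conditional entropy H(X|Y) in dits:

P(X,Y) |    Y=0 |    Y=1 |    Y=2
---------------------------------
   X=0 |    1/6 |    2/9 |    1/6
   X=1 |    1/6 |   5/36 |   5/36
0.2963 dits

Using the chain rule: H(X|Y) = H(X,Y) - H(Y)

First, compute H(X,Y) = 0.7724 dits

Marginal P(Y) = (1/3, 13/36, 11/36)
H(Y) = 0.4761 dits

H(X|Y) = H(X,Y) - H(Y) = 0.7724 - 0.4761 = 0.2963 dits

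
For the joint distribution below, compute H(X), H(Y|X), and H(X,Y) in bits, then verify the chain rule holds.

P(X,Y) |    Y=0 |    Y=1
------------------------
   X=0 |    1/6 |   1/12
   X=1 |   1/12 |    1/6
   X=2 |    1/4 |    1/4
H(X,Y) = 2.4591, H(X) = 1.5000, H(Y|X) = 0.9591 (all in bits)

Chain rule: H(X,Y) = H(X) + H(Y|X)

Left side — joint entropy directly:
H(X,Y) = -Σ p(x,y) log p(x,y) = 2.4591 bits

Right side — compute H(Y|X) from the conditional distributions:
P(X) = (1/4, 1/4, 1/2), so H(X) = 1.5000 bits
H(Y|X) = Σ_x P(X=x) · H(Y|X=x):
  P(Y|X=0) = (2/3, 1/3), H(Y|X=0) = 0.9183, weight P(X=0) = 1/4
  P(Y|X=1) = (1/3, 2/3), H(Y|X=1) = 0.9183, weight P(X=1) = 1/4
  P(Y|X=2) = (1/2, 1/2), H(Y|X=2) = 1.0000, weight P(X=2) = 1/2
H(Y|X) = 0.9591 bits

H(X) + H(Y|X) = 1.5000 + 0.9591 = 2.4591 bits

Both sides equal 2.4591 bits. ✓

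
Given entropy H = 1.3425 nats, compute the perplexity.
3.8286

Perplexity is e^H (or exp(H) for natural log).

H = 1.3425 nats
Perplexity = e^1.3425 = 3.8286

Interpretation: The model's uncertainty is equivalent to choosing uniformly among 3.8 options.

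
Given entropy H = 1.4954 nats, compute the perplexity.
4.4611

Perplexity is e^H (or exp(H) for natural log).

H = 1.4954 nats
Perplexity = e^1.4954 = 4.4611

Interpretation: The model's uncertainty is equivalent to choosing uniformly among 4.5 options.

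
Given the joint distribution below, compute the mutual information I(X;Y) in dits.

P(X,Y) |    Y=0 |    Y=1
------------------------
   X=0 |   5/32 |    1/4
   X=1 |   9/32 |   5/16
0.0017 dits

Mutual information: I(X;Y) = H(X) + H(Y) - H(X,Y)

Marginals:
P(X) = (13/32, 19/32), H(X) = 0.2934 dits
P(Y) = (7/16, 9/16), H(Y) = 0.2976 dits

Joint entropy: H(X,Y) = 0.5893 dits

I(X;Y) = 0.2934 + 0.2976 - 0.5893 = 0.0017 dits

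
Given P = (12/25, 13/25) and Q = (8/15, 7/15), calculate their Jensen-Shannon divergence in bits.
0.0021 bits

Jensen-Shannon divergence is:
JSD(P||Q) = 0.5 × D_KL(P||M) + 0.5 × D_KL(Q||M)
where M = 0.5 × (P + Q) is the mixture distribution.

M = 0.5 × (12/25, 13/25) + 0.5 × (8/15, 7/15) = (0.506667, 0.493333)

D_KL(P||M) = 0.0021 bits
D_KL(Q||M) = 0.0021 bits

JSD(P||Q) = 0.5 × 0.0021 + 0.5 × 0.0021 = 0.0021 bits

Unlike KL divergence, JSD is symmetric and bounded: 0 ≤ JSD ≤ log(2).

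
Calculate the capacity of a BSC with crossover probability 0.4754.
0.0017 bits

For a binary symmetric channel (BSC) with error probability p:
Capacity C = 1 - H(p) bits per symbol

where H(p) = -p log₂(p) - (1-p) log₂(1-p) is the binary entropy function.

H(0.4754) = 0.9983 bits
C = 1 - 0.9983 = 0.0017 bits per symbol

This means we can reliably transmit up to 0.0017 bits of information per channel use.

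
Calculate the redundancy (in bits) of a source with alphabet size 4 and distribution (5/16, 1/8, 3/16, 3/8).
0.1171 bits

Redundancy measures how far a source is from maximum entropy:
R = H_max - H(X)

Maximum entropy for 4 symbols: H_max = log_2(4) = 2.0000 bits
Actual entropy: H(X) = 1.8829 bits
Redundancy: R = 2.0000 - 1.8829 = 0.1171 bits

This redundancy represents potential for compression: the source could be compressed by 0.1171 bits per symbol.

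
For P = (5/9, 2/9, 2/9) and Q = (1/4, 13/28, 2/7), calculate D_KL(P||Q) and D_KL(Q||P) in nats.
D_KL(P||Q) = 0.2240, D_KL(Q||P) = 0.2143

KL divergence is not symmetric: D_KL(P||Q) ≠ D_KL(Q||P) in general.

D_KL(P||Q) = 0.2240 nats
D_KL(Q||P) = 0.2143 nats

No, they are not equal!

This asymmetry is why KL divergence is not a true distance metric.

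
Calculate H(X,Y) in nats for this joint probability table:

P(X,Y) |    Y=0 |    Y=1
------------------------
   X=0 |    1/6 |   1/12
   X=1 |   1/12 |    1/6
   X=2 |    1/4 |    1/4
1.7046 nats

Joint entropy is H(X,Y) = -Σ_{x,y} p(x,y) log p(x,y).

Summing over all non-zero entries:
H(X,Y) = -[1/6·log_e(1/6) + 1/12·log_e(1/12) + 1/12·log_e(1/12) + 1/6·log_e(1/6) + 1/4·log_e(1/4) + 1/4·log_e(1/4)]
H(X,Y) = 1.7046 nats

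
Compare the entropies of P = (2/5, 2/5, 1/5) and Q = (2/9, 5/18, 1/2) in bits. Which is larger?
P

Computing entropies in bits:
H(P) = 1.5219
H(Q) = 1.4955

Distribution P has higher entropy.

Intuition: The distribution closer to uniform (more spread out) has higher entropy.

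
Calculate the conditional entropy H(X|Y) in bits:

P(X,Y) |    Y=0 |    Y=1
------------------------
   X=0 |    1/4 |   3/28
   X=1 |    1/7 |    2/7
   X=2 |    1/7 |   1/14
1.4394 bits

Using the chain rule: H(X|Y) = H(X,Y) - H(Y)

First, compute H(X,Y) = 2.4357 bits

Marginal P(Y) = (15/28, 13/28)
H(Y) = 0.9963 bits

H(X|Y) = H(X,Y) - H(Y) = 2.4357 - 0.9963 = 1.4394 bits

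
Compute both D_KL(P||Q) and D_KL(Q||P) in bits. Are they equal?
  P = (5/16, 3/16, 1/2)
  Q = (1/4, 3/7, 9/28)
D_KL(P||Q) = 0.1957, D_KL(Q||P) = 0.2258

KL divergence is not symmetric: D_KL(P||Q) ≠ D_KL(Q||P) in general.

D_KL(P||Q) = 0.1957 bits
D_KL(Q||P) = 0.2258 bits

No, they are not equal!

This asymmetry is why KL divergence is not a true distance metric.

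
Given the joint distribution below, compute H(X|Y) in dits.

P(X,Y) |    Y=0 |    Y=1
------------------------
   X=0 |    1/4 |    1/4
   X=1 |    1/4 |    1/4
0.3010 dits

Using the chain rule: H(X|Y) = H(X,Y) - H(Y)

First, compute H(X,Y) = 0.6021 dits

Marginal P(Y) = (1/2, 1/2)
H(Y) = 0.3010 dits

H(X|Y) = H(X,Y) - H(Y) = 0.6021 - 0.3010 = 0.3010 dits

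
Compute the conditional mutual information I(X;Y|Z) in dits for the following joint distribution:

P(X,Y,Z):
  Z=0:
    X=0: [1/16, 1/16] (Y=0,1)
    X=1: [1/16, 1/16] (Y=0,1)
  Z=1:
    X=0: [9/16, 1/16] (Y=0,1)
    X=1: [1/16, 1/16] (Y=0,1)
0.0209 dits

Conditional mutual information: I(X;Y|Z) = H(X|Z) + H(Y|Z) - H(X,Y|Z)

H(Z) = 0.2442
H(X,Z) = 0.4662 → H(X|Z) = 0.2220
H(Y,Z) = 0.4662 → H(Y|Z) = 0.2220
H(X,Y,Z) = 0.6674 → H(X,Y|Z) = 0.4231

I(X;Y|Z) = 0.2220 + 0.2220 - 0.4231 = 0.0209 dits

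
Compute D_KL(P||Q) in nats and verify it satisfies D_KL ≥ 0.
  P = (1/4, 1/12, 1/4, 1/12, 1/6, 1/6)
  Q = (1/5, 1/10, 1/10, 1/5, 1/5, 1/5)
0.1359 nats

KL divergence satisfies the Gibbs inequality: D_KL(P||Q) ≥ 0 for all distributions P, Q.

D_KL(P||Q) = Σ p(x) log(p(x)/q(x))
Term by term:
  x=0: 1/4 × log_e[(1/4)/(1/5)] = 0.0558
  x=1: 1/12 × log_e[(1/12)/(1/10)] = -0.0152
  x=2: 1/4 × log_e[(1/4)/(1/10)] = 0.2291
  x=3: 1/12 × log_e[(1/12)/(1/5)] = -0.0730
  x=4: 1/6 × log_e[(1/6)/(1/5)] = -0.0304
  x=5: 1/6 × log_e[(1/6)/(1/5)] = -0.0304
D_KL(P||Q) = 0.1359 nats

D_KL(P||Q) = 0.1359 ≥ 0 ✓

This non-negativity is a fundamental property: relative entropy cannot be negative because it measures how different Q is from P.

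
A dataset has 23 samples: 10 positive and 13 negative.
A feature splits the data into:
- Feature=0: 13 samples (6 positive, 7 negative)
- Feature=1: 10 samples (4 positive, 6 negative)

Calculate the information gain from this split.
0.0027 bits

Information Gain = H(Y) - H(Y|Feature)

Before split:
P(positive) = 10/23 = 0.4348
H(Y) = 0.9877 bits

After split:
Feature=0: H = 0.9957 bits (weight = 13/23)
Feature=1: H = 0.9710 bits (weight = 10/23)
H(Y|Feature) = (13/23)×0.9957 + (10/23)×0.9710 = 0.9850 bits

Information Gain = 0.9877 - 0.9850 = 0.0027 bits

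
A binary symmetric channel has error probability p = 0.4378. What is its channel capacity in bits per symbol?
0.0112 bits

For a binary symmetric channel (BSC) with error probability p:
Capacity C = 1 - H(p) bits per symbol

where H(p) = -p log₂(p) - (1-p) log₂(1-p) is the binary entropy function.

H(0.4378) = 0.9888 bits
C = 1 - 0.9888 = 0.0112 bits per symbol

This means we can reliably transmit up to 0.0112 bits of information per channel use.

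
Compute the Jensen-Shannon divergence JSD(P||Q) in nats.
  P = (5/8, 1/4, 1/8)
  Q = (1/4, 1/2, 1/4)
0.0734 nats

Jensen-Shannon divergence is:
JSD(P||Q) = 0.5 × D_KL(P||M) + 0.5 × D_KL(Q||M)
where M = 0.5 × (P + Q) is the mixture distribution.

M = 0.5 × (5/8, 1/4, 1/8) + 0.5 × (1/4, 1/2, 1/4) = (7/16, 3/8, 3/16)

D_KL(P||M) = 0.0709 nats
D_KL(Q||M) = 0.0759 nats

JSD(P||Q) = 0.5 × 0.0709 + 0.5 × 0.0759 = 0.0734 nats

Unlike KL divergence, JSD is symmetric and bounded: 0 ≤ JSD ≤ log(2).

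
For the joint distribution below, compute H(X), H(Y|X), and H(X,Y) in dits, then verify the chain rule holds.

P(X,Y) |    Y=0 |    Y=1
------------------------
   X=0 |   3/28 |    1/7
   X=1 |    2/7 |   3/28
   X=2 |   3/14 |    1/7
H(X,Y) = 0.7481, H(X) = 0.4696, H(Y|X) = 0.2785 (all in dits)

Chain rule: H(X,Y) = H(X) + H(Y|X)

Left side — joint entropy directly:
H(X,Y) = -Σ p(x,y) log p(x,y) = 0.7481 dits

Right side — compute H(Y|X) from the conditional distributions:
P(X) = (1/4, 11/28, 5/14), so H(X) = 0.4696 dits
H(Y|X) = Σ_x P(X=x) · H(Y|X=x):
  P(Y|X=0) = (3/7, 4/7), H(Y|X=0) = 0.2966, weight P(X=0) = 1/4
  P(Y|X=1) = (8/11, 3/11), H(Y|X=1) = 0.2545, weight P(X=1) = 11/28
  P(Y|X=2) = (3/5, 2/5), H(Y|X=2) = 0.2923, weight P(X=2) = 5/14
H(Y|X) = 0.2785 dits

H(X) + H(Y|X) = 0.4696 + 0.2785 = 0.7481 dits

Both sides equal 0.7481 dits. ✓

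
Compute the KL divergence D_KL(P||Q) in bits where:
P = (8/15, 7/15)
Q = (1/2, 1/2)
0.0032 bits

KL divergence: D_KL(P||Q) = Σ p(x) log(p(x)/q(x))

Computing term by term:
  x=0: 8/15 × log_2[(8/15)/(1/2)] = 8/15 × 0.0931 = 0.0497
  x=1: 7/15 × log_2[(7/15)/(1/2)] = 7/15 × -0.0995 = -0.0464

D_KL(P||Q) = 0.0032 bits

Note: KL divergence is always non-negative and equals 0 iff P = Q.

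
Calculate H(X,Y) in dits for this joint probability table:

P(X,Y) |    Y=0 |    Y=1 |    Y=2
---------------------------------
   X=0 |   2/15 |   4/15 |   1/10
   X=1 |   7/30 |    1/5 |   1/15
0.7354 dits

Joint entropy is H(X,Y) = -Σ_{x,y} p(x,y) log p(x,y).

Summing over all non-zero entries:
H(X,Y) = -[2/15·log_10(2/15) + 4/15·log_10(4/15) + 1/10·log_10(1/10) + 7/30·log_10(7/30) + 1/5·log_10(1/5) + 1/15·log_10(1/15)]
H(X,Y) = 0.7354 dits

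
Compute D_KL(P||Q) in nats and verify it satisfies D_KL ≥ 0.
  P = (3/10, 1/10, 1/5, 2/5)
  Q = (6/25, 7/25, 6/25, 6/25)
0.1318 nats

KL divergence satisfies the Gibbs inequality: D_KL(P||Q) ≥ 0 for all distributions P, Q.

D_KL(P||Q) = Σ p(x) log(p(x)/q(x))
Term by term:
  x=0: 3/10 × log_e[(3/10)/(6/25)] = 0.0669
  x=1: 1/10 × log_e[(1/10)/(7/25)] = -0.1030
  x=2: 1/5 × log_e[(1/5)/(6/25)] = -0.0365
  x=3: 2/5 × log_e[(2/5)/(6/25)] = 0.2043
D_KL(P||Q) = 0.1318 nats

D_KL(P||Q) = 0.1318 ≥ 0 ✓

This non-negativity is a fundamental property: relative entropy cannot be negative because it measures how different Q is from P.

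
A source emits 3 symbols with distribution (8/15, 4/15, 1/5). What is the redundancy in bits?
0.1284 bits

Redundancy measures how far a source is from maximum entropy:
R = H_max - H(X)

Maximum entropy for 3 symbols: H_max = log_2(3) = 1.5850 bits
Actual entropy: H(X) = 1.4566 bits
Redundancy: R = 1.5850 - 1.4566 = 0.1284 bits

This redundancy represents potential for compression: the source could be compressed by 0.1284 bits per symbol.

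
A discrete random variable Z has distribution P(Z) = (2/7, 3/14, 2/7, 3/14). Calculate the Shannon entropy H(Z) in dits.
0.5976 dits

Shannon entropy is H(X) = -Σ p(x) log p(x).

For P = (2/7, 3/14, 2/7, 3/14):
H = -2/7 × log_10(2/7) -3/14 × log_10(3/14) -2/7 × log_10(2/7) -3/14 × log_10(3/14)
H = 0.5976 dits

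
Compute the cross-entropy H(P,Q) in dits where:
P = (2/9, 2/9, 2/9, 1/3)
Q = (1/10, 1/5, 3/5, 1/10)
0.7602 dits

Cross-entropy: H(P,Q) = -Σ p(x) log q(x)

Alternatively: H(P,Q) = H(P) + D_KL(P||Q)
H(P) = 0.5945 dits
D_KL(P||Q) = 0.1657 dits

H(P,Q) = 0.5945 + 0.1657 = 0.7602 dits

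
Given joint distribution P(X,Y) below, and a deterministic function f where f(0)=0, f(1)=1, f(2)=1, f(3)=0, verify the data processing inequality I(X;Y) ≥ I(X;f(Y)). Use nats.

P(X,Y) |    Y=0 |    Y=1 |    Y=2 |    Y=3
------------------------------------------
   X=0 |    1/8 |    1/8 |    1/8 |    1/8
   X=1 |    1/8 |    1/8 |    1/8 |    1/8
I(X;Y) = 0.0000, I(X;f(Y)) = 0.0000, inequality holds: 0.0000 ≥ 0.0000

Data Processing Inequality: For any Markov chain X → Y → Z, we have I(X;Y) ≥ I(X;Z).

Here Z = f(Y) is a deterministic function of Y, forming X → Y → Z.

Original I(X;Y) = 0.0000 nats

After applying f:
P(X,Z) where Z=f(Y):
- P(X,Z=0) = P(X,Y=0) + P(X,Y=3)
- P(X,Z=1) = P(X,Y=1) + P(X,Y=2)

I(X;Z) = I(X;f(Y)) = 0.0000 nats

Verification: 0.0000 ≥ 0.0000 ✓

Information cannot be created by processing; the function f can only lose information about X.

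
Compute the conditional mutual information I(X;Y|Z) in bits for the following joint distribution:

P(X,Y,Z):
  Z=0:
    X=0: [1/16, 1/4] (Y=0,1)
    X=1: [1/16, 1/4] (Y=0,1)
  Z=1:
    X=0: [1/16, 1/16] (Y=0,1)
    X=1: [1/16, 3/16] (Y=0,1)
0.0165 bits

Conditional mutual information: I(X;Y|Z) = H(X|Z) + H(Y|Z) - H(X,Y|Z)

H(Z) = 0.9544
H(X,Z) = 1.9238 → H(X|Z) = 0.9694
H(Y,Z) = 1.7500 → H(Y|Z) = 0.7956
H(X,Y,Z) = 2.7028 → H(X,Y|Z) = 1.7484

I(X;Y|Z) = 0.9694 + 0.7956 - 1.7484 = 0.0165 bits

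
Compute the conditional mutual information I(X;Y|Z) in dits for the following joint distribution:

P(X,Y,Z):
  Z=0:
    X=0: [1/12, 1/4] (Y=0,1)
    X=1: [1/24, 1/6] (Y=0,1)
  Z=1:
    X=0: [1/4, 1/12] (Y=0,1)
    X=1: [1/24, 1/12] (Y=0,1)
0.0149 dits

Conditional mutual information: I(X;Y|Z) = H(X|Z) + H(Y|Z) - H(X,Y|Z)

H(Z) = 0.2995
H(X,Z) = 0.5729 → H(X|Z) = 0.2734
H(Y,Z) = 0.5571 → H(Y|Z) = 0.2576
H(X,Y,Z) = 0.8155 → H(X,Y|Z) = 0.5160

I(X;Y|Z) = 0.2734 + 0.2576 - 0.5160 = 0.0149 dits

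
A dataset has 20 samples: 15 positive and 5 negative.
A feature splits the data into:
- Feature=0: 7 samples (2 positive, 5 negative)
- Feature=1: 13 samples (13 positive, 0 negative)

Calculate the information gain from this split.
0.5092 bits

Information Gain = H(Y) - H(Y|Feature)

Before split:
P(positive) = 15/20 = 0.7500
H(Y) = 0.8113 bits

After split:
Feature=0: H = 0.8631 bits (weight = 7/20)
Feature=1: H = 0.0000 bits (weight = 13/20)
H(Y|Feature) = (7/20)×0.8631 + (13/20)×0.0000 = 0.3021 bits

Information Gain = 0.8113 - 0.3021 = 0.5092 bits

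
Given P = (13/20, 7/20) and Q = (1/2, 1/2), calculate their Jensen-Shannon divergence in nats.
0.0116 nats

Jensen-Shannon divergence is:
JSD(P||Q) = 0.5 × D_KL(P||M) + 0.5 × D_KL(Q||M)
where M = 0.5 × (P + Q) is the mixture distribution.

M = 0.5 × (13/20, 7/20) + 0.5 × (1/2, 1/2) = (23/40, 17/40)

D_KL(P||M) = 0.0117 nats
D_KL(Q||M) = 0.0114 nats

JSD(P||Q) = 0.5 × 0.0117 + 0.5 × 0.0114 = 0.0116 nats

Unlike KL divergence, JSD is symmetric and bounded: 0 ≤ JSD ≤ log(2).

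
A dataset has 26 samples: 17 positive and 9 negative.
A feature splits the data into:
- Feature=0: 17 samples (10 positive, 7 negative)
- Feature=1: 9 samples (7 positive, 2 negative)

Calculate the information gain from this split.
0.0270 bits

Information Gain = H(Y) - H(Y|Feature)

Before split:
P(positive) = 17/26 = 0.6538
H(Y) = 0.9306 bits

After split:
Feature=0: H = 0.9774 bits (weight = 17/26)
Feature=1: H = 0.7642 bits (weight = 9/26)
H(Y|Feature) = (17/26)×0.9774 + (9/26)×0.7642 = 0.9036 bits

Information Gain = 0.9306 - 0.9036 = 0.0270 bits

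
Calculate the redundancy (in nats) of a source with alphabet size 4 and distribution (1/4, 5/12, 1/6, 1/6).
0.0777 nats

Redundancy measures how far a source is from maximum entropy:
R = H_max - H(X)

Maximum entropy for 4 symbols: H_max = log_e(4) = 1.3863 nats
Actual entropy: H(X) = 1.3086 nats
Redundancy: R = 1.3863 - 1.3086 = 0.0777 nats

This redundancy represents potential for compression: the source could be compressed by 0.0777 nats per symbol.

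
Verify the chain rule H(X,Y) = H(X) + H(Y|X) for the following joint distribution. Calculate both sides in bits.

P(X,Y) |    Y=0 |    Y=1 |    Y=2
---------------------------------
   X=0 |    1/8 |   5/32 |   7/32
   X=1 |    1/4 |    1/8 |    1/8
H(X,Y) = 2.5231, H(X) = 1.0000, H(Y|X) = 1.5231 (all in bits)

Chain rule: H(X,Y) = H(X) + H(Y|X)

Left side — joint entropy directly:
H(X,Y) = -Σ p(x,y) log p(x,y) = 2.5231 bits

Right side — compute H(Y|X) from the conditional distributions:
P(X) = (1/2, 1/2), so H(X) = 1.0000 bits
H(Y|X) = Σ_x P(X=x) · H(Y|X=x):
  P(Y|X=0) = (1/4, 5/16, 7/16), H(Y|X=0) = 1.5462, weight P(X=0) = 1/2
  P(Y|X=1) = (1/2, 1/4, 1/4), H(Y|X=1) = 1.5000, weight P(X=1) = 1/2
H(Y|X) = 1.5231 bits

H(X) + H(Y|X) = 1.0000 + 1.5231 = 2.5231 bits

Both sides equal 2.5231 bits. ✓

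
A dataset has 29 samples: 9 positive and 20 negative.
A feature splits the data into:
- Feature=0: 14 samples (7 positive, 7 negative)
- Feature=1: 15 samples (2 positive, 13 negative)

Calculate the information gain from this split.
0.1178 bits

Information Gain = H(Y) - H(Y|Feature)

Before split:
P(positive) = 9/29 = 0.3103
H(Y) = 0.8936 bits

After split:
Feature=0: H = 1.0000 bits (weight = 14/29)
Feature=1: H = 0.5665 bits (weight = 15/29)
H(Y|Feature) = (14/29)×1.0000 + (15/29)×0.5665 = 0.7758 bits

Information Gain = 0.8936 - 0.7758 = 0.1178 bits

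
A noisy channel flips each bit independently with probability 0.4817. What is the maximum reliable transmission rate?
0.0010 bits

For a binary symmetric channel (BSC) with error probability p:
Capacity C = 1 - H(p) bits per symbol

where H(p) = -p log₂(p) - (1-p) log₂(1-p) is the binary entropy function.

H(0.4817) = 0.9990 bits
C = 1 - 0.9990 = 0.0010 bits per symbol

This means we can reliably transmit up to 0.0010 bits of information per channel use.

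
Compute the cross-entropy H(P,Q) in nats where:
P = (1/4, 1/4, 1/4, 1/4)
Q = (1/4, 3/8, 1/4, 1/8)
1.4582 nats

Cross-entropy: H(P,Q) = -Σ p(x) log q(x)

Alternatively: H(P,Q) = H(P) + D_KL(P||Q)
H(P) = 1.3863 nats
D_KL(P||Q) = 0.0719 nats

H(P,Q) = 1.3863 + 0.0719 = 1.4582 nats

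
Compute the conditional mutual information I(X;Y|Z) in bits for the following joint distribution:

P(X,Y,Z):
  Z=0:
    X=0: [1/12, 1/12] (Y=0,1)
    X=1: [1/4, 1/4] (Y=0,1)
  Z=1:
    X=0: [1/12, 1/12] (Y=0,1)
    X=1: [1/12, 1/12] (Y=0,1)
0.0000 bits

Conditional mutual information: I(X;Y|Z) = H(X|Z) + H(Y|Z) - H(X,Y|Z)

H(Z) = 0.9183
H(X,Z) = 1.7925 → H(X|Z) = 0.8742
H(Y,Z) = 1.9183 → H(Y|Z) = 1.0000
H(X,Y,Z) = 2.7925 → H(X,Y|Z) = 1.8742

I(X;Y|Z) = 0.8742 + 1.0000 - 1.8742 = 0.0000 bits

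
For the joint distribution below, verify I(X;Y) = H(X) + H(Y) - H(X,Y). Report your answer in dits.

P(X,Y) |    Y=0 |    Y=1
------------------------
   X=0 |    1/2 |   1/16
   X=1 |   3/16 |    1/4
I(X;Y) = 0.0548 dits

Mutual information has multiple equivalent forms:
- I(X;Y) = H(X) - H(X|Y)
- I(X;Y) = H(Y) - H(Y|X)
- I(X;Y) = H(X) + H(Y) - H(X,Y)

Computing all quantities:
H(X) = 0.2976, H(Y) = 0.2697, H(X,Y) = 0.5126
H(X|Y) = 0.2429, H(Y|X) = 0.2150

Verification:
H(X) - H(X|Y) = 0.2976 - 0.2429 = 0.0548
H(Y) - H(Y|X) = 0.2697 - 0.2150 = 0.0548
H(X) + H(Y) - H(X,Y) = 0.2976 + 0.2697 - 0.5126 = 0.0548

All forms give I(X;Y) = 0.0548 dits. ✓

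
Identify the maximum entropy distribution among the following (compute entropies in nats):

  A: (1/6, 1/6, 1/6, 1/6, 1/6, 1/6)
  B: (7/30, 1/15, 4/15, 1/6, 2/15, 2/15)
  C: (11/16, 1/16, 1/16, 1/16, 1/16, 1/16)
A

For a discrete distribution over n outcomes, entropy is maximized by the uniform distribution.

Computing entropies:
H(A) = 1.7918 nats
H(B) = 1.7085 nats
H(C) = 1.1240 nats

The uniform distribution (where all probabilities equal 1/6) achieves the maximum entropy of log_e(6) = 1.7918 nats.

Distribution A has the highest entropy.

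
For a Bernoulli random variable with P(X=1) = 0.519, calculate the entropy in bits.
0.9990 bits

The binary entropy function is:
H(p) = -p log(p) - (1-p) log(1-p)

H(0.519) = -0.519 × log_2(0.519) - 0.481 × log_2(0.481)
H(0.519) = 0.9990 bits

Note: Binary entropy is maximized at p=0.5 (H=1 bit) and minimized at p=0 or p=1 (H=0).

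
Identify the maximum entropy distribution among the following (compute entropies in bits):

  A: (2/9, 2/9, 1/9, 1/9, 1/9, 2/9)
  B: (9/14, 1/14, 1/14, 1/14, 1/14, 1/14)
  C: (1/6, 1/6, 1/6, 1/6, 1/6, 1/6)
C

For a discrete distribution over n outcomes, entropy is maximized by the uniform distribution.

Computing entropies:
H(A) = 2.5033 bits
H(B) = 1.7695 bits
H(C) = 2.5850 bits

The uniform distribution (where all probabilities equal 1/6) achieves the maximum entropy of log_2(6) = 2.5850 bits.

Distribution C has the highest entropy.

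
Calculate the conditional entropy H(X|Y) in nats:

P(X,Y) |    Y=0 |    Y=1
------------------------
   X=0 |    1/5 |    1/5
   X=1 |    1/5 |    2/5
0.6592 nats

Using the chain rule: H(X|Y) = H(X,Y) - H(Y)

First, compute H(X,Y) = 1.3322 nats

Marginal P(Y) = (2/5, 3/5)
H(Y) = 0.6730 nats

H(X|Y) = H(X,Y) - H(Y) = 1.3322 - 0.6730 = 0.6592 nats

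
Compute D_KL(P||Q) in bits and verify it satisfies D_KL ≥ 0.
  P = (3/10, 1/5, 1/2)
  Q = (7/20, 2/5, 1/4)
0.2333 bits

KL divergence satisfies the Gibbs inequality: D_KL(P||Q) ≥ 0 for all distributions P, Q.

D_KL(P||Q) = Σ p(x) log(p(x)/q(x))
Term by term:
  x=0: 3/10 × log_2[(3/10)/(7/20)] = -0.0667
  x=1: 1/5 × log_2[(1/5)/(2/5)] = -0.2000
  x=2: 1/2 × log_2[(1/2)/(1/4)] = 0.5000
D_KL(P||Q) = 0.2333 bits

D_KL(P||Q) = 0.2333 ≥ 0 ✓

This non-negativity is a fundamental property: relative entropy cannot be negative because it measures how different Q is from P.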